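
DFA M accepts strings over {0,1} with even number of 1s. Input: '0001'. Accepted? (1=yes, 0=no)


DFA has 2 states: q_even (start, accept=yes) and q_odd
Processing string '0001' character by character:
  Position 0: read '0', 1-count=0 -> q_even (no change)
  Position 1: read '0', 1-count=0 -> q_even (no change)
  Position 2: read '0', 1-count=0 -> q_even (no change)
  Position 3: read '1', 1-count=1 -> q_odd
Final state: q_odd, total 1s = 1 (odd); the DFA requires an even count -> reject

0


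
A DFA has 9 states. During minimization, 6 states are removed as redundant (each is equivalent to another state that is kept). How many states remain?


Original DFA: 9 states
Redundant states removed: 6
Minimized states = original - removed
= 9 - 6
= 3

3


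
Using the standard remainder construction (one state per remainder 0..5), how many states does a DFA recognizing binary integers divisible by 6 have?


Divisibility by 6 is tracked via the remainder mod 6: 0, 1, ..., 5
The construction assigns one state to each remainder
Number of remainders = 6

6


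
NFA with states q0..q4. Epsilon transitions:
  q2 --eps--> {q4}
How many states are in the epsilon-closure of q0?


Starting from q0
Initialize closure = {q0}
q0 has no outgoing epsilon transitions -> nothing to add
Final closure: {q0}
Size = 1

1


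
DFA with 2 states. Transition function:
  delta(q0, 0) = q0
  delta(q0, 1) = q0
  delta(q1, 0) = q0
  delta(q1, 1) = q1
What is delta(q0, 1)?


Looking up transition function:
delta(q0, 1) in the table
Row: q0, Column: 1
Result: q0

q0


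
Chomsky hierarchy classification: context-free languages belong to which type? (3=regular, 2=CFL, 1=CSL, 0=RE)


Chomsky hierarchy levels:
  Type 3: Regular (DFA/NFA/regex)
  Type 2: Context-free (PDA)
  Type 1: Context-sensitive
  Type 0: Recursively enumerable (TM)
'context-free' corresponds to Type 2

2


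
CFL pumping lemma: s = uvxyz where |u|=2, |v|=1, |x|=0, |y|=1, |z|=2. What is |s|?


|s| = |u| + |v| + |x| + |y| + |z|
= 2 + 1 + 0 + 1 + 2
= 3 + 0 + 3
= 3 + 3
= 6

6


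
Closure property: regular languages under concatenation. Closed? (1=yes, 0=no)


Regular languages are closed under:
- Union (DFA product construction)
- Intersection (DFA product construction)
- Complement (swap accept/reject states)
- Concatenation (NFA construction)
- Kleene star (NFA construction)
concatenation is in this list
Therefore: closed

1


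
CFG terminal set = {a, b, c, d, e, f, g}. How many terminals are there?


Terminal symbols: a, b, c, d, e, f, g
Counting each: a (#1), b (#2), c (#3), d (#4), e (#5), f (#6), g (#7)
Total = 7

7


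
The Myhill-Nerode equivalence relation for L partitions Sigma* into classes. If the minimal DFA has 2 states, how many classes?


Myhill-Nerode theorem:
Number of equivalence classes = number of states in minimal DFA
Minimal DFA states = 2
Therefore equivalence classes = 2

2


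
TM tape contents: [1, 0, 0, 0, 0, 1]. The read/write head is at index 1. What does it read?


Tape: [1, 0, 0, 0, 0, 1]
Positions: 0 1 2 3 4 5
Values:    1 0 0 0 0 1
Head at position 1
tape[1] = 0

0


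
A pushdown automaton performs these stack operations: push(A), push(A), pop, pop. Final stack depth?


Tracing stack operations:
  push(A) -> stack = [A], depth=1
  push(A) -> stack = [A,A], depth=2
  pop -> removed A, stack = [A], depth=1
  pop -> removed A, stack = [], depth=0
Final depth = 0

0


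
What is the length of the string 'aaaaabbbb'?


String: 'aaaaabbbb'
Counting characters:
  'a' appears 5 time(s)
  'b' appears 4 time(s)
Total length = 5 + 4 = 9

9


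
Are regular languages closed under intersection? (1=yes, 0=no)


Regular languages are closed under all standard operations:
- Union: Yes (product construction)
- Intersection: Yes (product construction)
- Complement: Yes (swap accept/reject)
- Concatenation: Yes (NFA construction)
Operation: intersection -> Closed

1


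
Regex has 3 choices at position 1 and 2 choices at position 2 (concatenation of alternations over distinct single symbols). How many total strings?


First group: 3 alternatives
Second group: 2 alternatives
Concatenation: each choice from group 1 pairs with each from group 2
Total = 3 x 2 = 6

6


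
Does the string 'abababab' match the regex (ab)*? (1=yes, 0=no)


Pattern: (ab)*
String: 'abababab'
Pattern requires: zero or more repetitions of 'ab'
Pairs: ['ab', 'ab', 'ab', 'ab']
All pairs are 'ab'? Yes
Result: 1

1


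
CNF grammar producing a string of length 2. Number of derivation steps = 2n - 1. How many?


Chomsky Normal Form derivation:
String length n = 2
Each step either:
  - Splits a nonterminal into two (n-1 such steps)
  - Converts a nonterminal to terminal (n such steps)
Total = (n-1) + n = 2n - 1
= 2(2) - 1
= 4 - 1
= 3

3


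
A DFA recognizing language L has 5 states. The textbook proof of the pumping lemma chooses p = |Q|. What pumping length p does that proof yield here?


Pumping lemma for regular languages (standard proof):
Take p = |Q|, the number of DFA states.
Any string of length >= |Q| passes through |Q|+1 states while reading its first |Q| symbols,
so by pigeonhole some state repeats, giving the loop that can be pumped.
Here |Q| = 5
Therefore the proof uses p = 5

5


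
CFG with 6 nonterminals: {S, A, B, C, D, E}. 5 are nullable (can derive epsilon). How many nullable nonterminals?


Nonterminals: {S, A, B, C, D, E}
A nonterminal is nullable if it can derive epsilon
Counting nullable nonterminals: 5
Total nullable = 5

5


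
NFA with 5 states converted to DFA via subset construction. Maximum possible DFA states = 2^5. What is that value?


NFA has 5 states
Subset construction: each DFA state = subset of NFA states
Maximum subsets = 2^5
2^5 = 32

32


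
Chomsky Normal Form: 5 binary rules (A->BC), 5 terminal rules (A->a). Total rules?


CNF allows two rule forms:
  A -> BC (binary): 5 rules
  A -> a (terminal): 5 rules
Total = 5 + 5 = 10

10


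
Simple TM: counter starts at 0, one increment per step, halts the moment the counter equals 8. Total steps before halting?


Counter starts at 0. Counting sequence:
  Step 1: counter = 1
  Step 2: counter = 2
  Step 3: counter = 3
  Step 4: counter = 4
  Step 5: counter = 5
  Step 6: counter = 6
  Step 7: counter = 7
  Step 8: counter = 8
Counter reached 8 -> halt
Total steps = 8

8


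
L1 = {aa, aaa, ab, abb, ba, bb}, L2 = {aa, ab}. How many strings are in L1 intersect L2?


L1 = {aa, aaa, ab, abb, ba, bb}
L2 = {aa, ab}
Checking each string in L1 against L2:
  'aa': in L2? Yes
  'aaa': in L2? No
  'ab': in L2? Yes
  'abb': in L2? No
  'ba': in L2? No
  'bb': in L2? No
Intersection = {aa, ab}
|L1 ∩ L2| = 2

2


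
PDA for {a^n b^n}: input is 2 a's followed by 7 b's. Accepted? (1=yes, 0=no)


Language requires equal numbers of a's and b's
PDA pushes for each 'a', pops for each 'b'
Number of a's = 2
Number of b's = 7
2 != 7 -> Reject

0


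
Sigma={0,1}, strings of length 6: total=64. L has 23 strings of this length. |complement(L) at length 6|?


Alphabet: {0,1}
String length: 6
Total strings of length 6 = 2^6 = 64
Strings in L = 23
Complement = total - |L|
= 64 - 23
= 41

41


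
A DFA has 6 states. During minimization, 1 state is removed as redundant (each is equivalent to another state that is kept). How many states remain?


Original DFA: 6 states
Redundant states removed: 1
Minimized states = original - removed
= 6 - 1
= 5

5


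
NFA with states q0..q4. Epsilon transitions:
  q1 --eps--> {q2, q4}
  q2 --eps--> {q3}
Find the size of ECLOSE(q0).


Starting from q0
Initialize closure = {q0}
q0 has no outgoing epsilon transitions -> nothing to add
Final closure: {q0}
Size = 1

1


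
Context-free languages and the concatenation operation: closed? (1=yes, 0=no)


CFL closure properties:
  Closed under: union, concatenation, Kleene star
  NOT closed under: intersection, complement
Operation 'concatenation' is in closed list -> Yes (closed)

1


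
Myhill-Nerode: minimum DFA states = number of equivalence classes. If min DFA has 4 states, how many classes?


Myhill-Nerode theorem:
Number of equivalence classes = number of states in minimal DFA
Minimal DFA states = 4
Therefore equivalence classes = 4

4


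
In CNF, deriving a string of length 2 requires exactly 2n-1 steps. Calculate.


Chomsky Normal Form derivation:
String length n = 2
Each step either:
  - Splits a nonterminal into two (n-1 such steps)
  - Converts a nonterminal to terminal (n such steps)
Total = (n-1) + n = 2n - 1
= 2(2) - 1
= 4 - 1
= 3

3


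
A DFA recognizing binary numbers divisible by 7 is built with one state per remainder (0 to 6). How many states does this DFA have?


Divisibility by 7 is tracked via the remainder mod 7: 0, 1, ..., 6
The construction assigns one state to each remainder
Number of remainders = 7

7


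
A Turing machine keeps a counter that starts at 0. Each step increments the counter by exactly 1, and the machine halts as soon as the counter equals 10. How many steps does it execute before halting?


Counter starts at 0. Counting sequence:
  Step 1: counter = 1
  Step 2: counter = 2
  Step 3: counter = 3
  Step 4: counter = 4
  Step 5: counter = 5
  Step 6: counter = 6
  ...
  Step 10: counter = 10
Counter reached 10 -> halt
Total steps = 10

10


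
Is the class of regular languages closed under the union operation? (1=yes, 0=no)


Regular languages are closed under:
- Union (DFA product construction)
- Intersection (DFA product construction)
- Complement (swap accept/reject states)
- Concatenation (NFA construction)
- Kleene star (NFA construction)
union is in this list
Therefore: closed

1


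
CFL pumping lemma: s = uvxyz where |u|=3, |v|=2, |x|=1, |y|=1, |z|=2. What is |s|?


|s| = |u| + |v| + |x| + |y| + |z|
= 3 + 2 + 1 + 1 + 2
= 5 + 1 + 3
= 6 + 3
= 9

9


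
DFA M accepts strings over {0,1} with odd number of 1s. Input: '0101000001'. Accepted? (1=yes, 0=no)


DFA has 2 states: q_even (start, accept=no) and q_odd
Processing string '0101000001' character by character:
  Position 0: read '0', 1-count=0 -> q_even (no change)
  Position 1: read '1', 1-count=1 -> q_odd
  Position 2: read '0', 1-count=1 -> q_odd (no change)
  Position 3: read '1', 1-count=2 -> q_even
  Position 4: read '0', 1-count=2 -> q_even (no change)
  Position 5: read '0', 1-count=2 -> q_even (no change)
  Position 6: read '0', 1-count=2 -> q_even (no change)
  Position 7: read '0', 1-count=2 -> q_even (no change)
  Position 8: read '0', 1-count=2 -> q_even (no change)
  Position 9: read '1', 1-count=3 -> q_odd
Final state: q_odd, total 1s = 3 (odd); the DFA requires an odd count -> accept

1


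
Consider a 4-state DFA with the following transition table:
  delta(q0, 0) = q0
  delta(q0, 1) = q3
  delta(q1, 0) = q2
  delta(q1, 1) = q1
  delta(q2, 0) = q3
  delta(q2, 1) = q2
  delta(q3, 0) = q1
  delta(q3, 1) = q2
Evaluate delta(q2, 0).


Looking up transition function:
delta(q2, 0) in the table
Row: q2, Column: 0
Result: q3

q3


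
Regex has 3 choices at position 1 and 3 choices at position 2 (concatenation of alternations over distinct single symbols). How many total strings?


First group: 3 alternatives
Second group: 3 alternatives
Concatenation: each choice from group 1 pairs with each from group 2
Total = 3 x 3 = 9

9


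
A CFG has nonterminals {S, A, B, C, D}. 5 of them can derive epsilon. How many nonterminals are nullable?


Nonterminals: {S, A, B, C, D}
A nonterminal is nullable if it can derive epsilon
Counting nullable nonterminals: 5
Total nullable = 5

5


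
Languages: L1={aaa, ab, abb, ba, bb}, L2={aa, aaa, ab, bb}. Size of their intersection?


L1 = {aaa, ab, abb, ba, bb}
L2 = {aa, aaa, ab, bb}
Checking each string in L1 against L2:
  'aaa': in L2? Yes
  'ab': in L2? Yes
  'abb': in L2? No
  'ba': in L2? No
  'bb': in L2? Yes
Intersection = {aaa, ab, bb}
|L1 ∩ L2| = 3

3


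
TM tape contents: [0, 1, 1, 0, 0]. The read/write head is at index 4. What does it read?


Tape: [0, 1, 1, 0, 0]
Positions: 0 1 2 3 4
Values:    0 1 1 0 0
Head at position 4
tape[4] = 0

0


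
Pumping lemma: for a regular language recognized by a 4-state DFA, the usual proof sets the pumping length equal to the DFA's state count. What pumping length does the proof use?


Pumping lemma for regular languages (standard proof):
Take p = |Q|, the number of DFA states.
Any string of length >= |Q| passes through |Q|+1 states while reading its first |Q| symbols,
so by pigeonhole some state repeats, giving the loop that can be pumped.
Here |Q| = 4
Therefore the proof uses p = 4

4


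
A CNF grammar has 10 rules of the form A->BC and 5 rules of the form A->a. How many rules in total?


CNF allows two rule forms:
  A -> BC (binary): 10 rules
  A -> a (terminal): 5 rules
Total = 10 + 5 = 15

15


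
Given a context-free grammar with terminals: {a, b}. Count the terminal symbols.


Terminal symbols: a, b
Counting each: a (#1), b (#2)
Total = 2

2


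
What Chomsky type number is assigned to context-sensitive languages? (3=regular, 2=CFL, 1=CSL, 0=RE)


Chomsky hierarchy levels:
  Type 3: Regular (DFA/NFA/regex)
  Type 2: Context-free (PDA)
  Type 1: Context-sensitive
  Type 0: Recursively enumerable (TM)
'context-sensitive' corresponds to Type 1

1


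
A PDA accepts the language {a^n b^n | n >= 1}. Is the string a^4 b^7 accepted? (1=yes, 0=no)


Language requires equal numbers of a's and b's
PDA pushes for each 'a', pops for each 'b'
Number of a's = 4
Number of b's = 7
4 != 7 -> Reject

0


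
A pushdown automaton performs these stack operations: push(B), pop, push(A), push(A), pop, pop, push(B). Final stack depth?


Tracing stack operations:
  push(B) -> stack = [B], depth=1
  pop -> removed B, stack = [], depth=0
  push(A) -> stack = [A], depth=1
  push(A) -> stack = [A,A], depth=2
  pop -> removed A, stack = [A], depth=1
  pop -> removed A, stack = [], depth=0
  push(B) -> stack = [B], depth=1
Final depth = 1

1


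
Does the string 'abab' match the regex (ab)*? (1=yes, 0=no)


Pattern: (ab)*
String: 'abab'
Pattern requires: zero or more repetitions of 'ab'
Pairs: ['ab', 'ab']
All pairs are 'ab'? Yes
Result: 1

1


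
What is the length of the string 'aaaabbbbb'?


String: 'aaaabbbbb'
Counting characters:
  'a' appears 4 time(s)
  'b' appears 5 time(s)
Total length = 4 + 5 = 9

9


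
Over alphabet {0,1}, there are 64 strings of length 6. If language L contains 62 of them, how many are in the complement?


Alphabet: {0,1}
String length: 6
Total strings of length 6 = 2^6 = 64
Strings in L = 62
Complement = total - |L|
= 64 - 62
= 2

2


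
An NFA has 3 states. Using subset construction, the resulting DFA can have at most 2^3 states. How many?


NFA has 3 states
Subset construction: each DFA state = subset of NFA states
Maximum subsets = 2^3
2^3 = 8

8


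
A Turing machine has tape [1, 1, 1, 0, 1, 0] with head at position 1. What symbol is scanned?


Tape: [1, 1, 1, 0, 1, 0]
Positions: 0 1 2 3 4 5
Values:    1 1 1 0 1 0
Head at position 1
tape[1] = 1

1


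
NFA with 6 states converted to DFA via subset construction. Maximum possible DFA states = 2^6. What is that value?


NFA has 6 states
Subset construction: each DFA state = subset of NFA states
Maximum subsets = 2^6
2^6 = 64

64


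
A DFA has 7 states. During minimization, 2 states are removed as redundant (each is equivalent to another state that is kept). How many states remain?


Original DFA: 7 states
Redundant states removed: 2
Minimized states = original - removed
= 7 - 2
= 5

5


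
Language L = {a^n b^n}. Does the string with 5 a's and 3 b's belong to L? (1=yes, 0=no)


Language requires equal numbers of a's and b's
PDA pushes for each 'a', pops for each 'b'
Number of a's = 5
Number of b's = 3
5 != 3 -> Reject

0


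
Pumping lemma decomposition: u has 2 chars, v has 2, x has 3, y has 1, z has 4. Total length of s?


|s| = |u| + |v| + |x| + |y| + |z|
= 2 + 2 + 3 + 1 + 4
= 4 + 3 + 5
= 7 + 5
= 12

12


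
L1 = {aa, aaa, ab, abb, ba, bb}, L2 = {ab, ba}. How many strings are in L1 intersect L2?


L1 = {aa, aaa, ab, abb, ba, bb}
L2 = {ab, ba}
Checking each string in L1 against L2:
  'aa': in L2? No
  'aaa': in L2? No
  'ab': in L2? Yes
  'abb': in L2? No
  'ba': in L2? Yes
  'bb': in L2? No
Intersection = {ab, ba}
|L1 ∩ L2| = 2

2


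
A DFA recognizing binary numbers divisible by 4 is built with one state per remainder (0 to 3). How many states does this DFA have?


Divisibility by 4 is tracked via the remainder mod 4: 0, 1, ..., 3
The construction assigns one state to each remainder
Number of remainders = 4

4


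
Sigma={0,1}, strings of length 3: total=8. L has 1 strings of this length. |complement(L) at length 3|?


Alphabet: {0,1}
String length: 3
Total strings of length 3 = 2^3 = 8
Strings in L = 1
Complement = total - |L|
= 8 - 1
= 7

7


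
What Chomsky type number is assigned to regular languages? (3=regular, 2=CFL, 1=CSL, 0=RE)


Chomsky hierarchy levels:
  Type 3: Regular (DFA/NFA/regex)
  Type 2: Context-free (PDA)
  Type 1: Context-sensitive
  Type 0: Recursively enumerable (TM)
'regular' corresponds to Type 3

3


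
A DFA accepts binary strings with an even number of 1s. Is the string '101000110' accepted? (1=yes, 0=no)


DFA has 2 states: q_even (start, accept=yes) and q_odd
Processing string '101000110' character by character:
  Position 0: read '1', 1-count=1 -> q_odd
  Position 1: read '0', 1-count=1 -> q_odd (no change)
  Position 2: read '1', 1-count=2 -> q_even
  Position 3: read '0', 1-count=2 -> q_even (no change)
  Position 4: read '0', 1-count=2 -> q_even (no change)
  Position 5: read '0', 1-count=2 -> q_even (no change)
  Position 6: read '1', 1-count=3 -> q_odd
  Position 7: read '1', 1-count=4 -> q_even
  Position 8: read '0', 1-count=4 -> q_even (no change)
Final state: q_even, total 1s = 4 (even); the DFA requires an even count -> accept

1


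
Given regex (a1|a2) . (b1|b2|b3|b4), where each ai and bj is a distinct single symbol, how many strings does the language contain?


First group: 2 alternatives
Second group: 4 alternatives
Concatenation: each choice from group 1 pairs with each from group 2
Total = 2 x 4 = 8

8


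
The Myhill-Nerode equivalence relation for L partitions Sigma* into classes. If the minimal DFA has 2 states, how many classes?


Myhill-Nerode theorem:
Number of equivalence classes = number of states in minimal DFA
Minimal DFA states = 2
Therefore equivalence classes = 2

2


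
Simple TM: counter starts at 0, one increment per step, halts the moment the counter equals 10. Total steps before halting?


Counter starts at 0. Counting sequence:
  Step 1: counter = 1
  Step 2: counter = 2
  Step 3: counter = 3
  Step 4: counter = 4
  Step 5: counter = 5
  Step 6: counter = 6
  ...
  Step 10: counter = 10
Counter reached 10 -> halt
Total steps = 10

10


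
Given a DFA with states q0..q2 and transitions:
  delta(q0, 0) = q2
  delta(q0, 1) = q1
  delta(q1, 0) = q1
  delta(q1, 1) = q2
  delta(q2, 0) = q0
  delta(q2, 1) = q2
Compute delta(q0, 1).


Looking up transition function:
delta(q0, 1) in the table
Row: q0, Column: 1
Result: q1

q1


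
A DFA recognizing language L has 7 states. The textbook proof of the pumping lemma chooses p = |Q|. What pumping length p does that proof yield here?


Pumping lemma for regular languages (standard proof):
Take p = |Q|, the number of DFA states.
Any string of length >= |Q| passes through |Q|+1 states while reading its first |Q| symbols,
so by pigeonhole some state repeats, giving the loop that can be pumped.
Here |Q| = 7
Therefore the proof uses p = 7

7


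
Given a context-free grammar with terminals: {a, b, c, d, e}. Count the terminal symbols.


Terminal symbols: a, b, c, d, e
Counting each: a (#1), b (#2), c (#3), d (#4), e (#5)
Total = 5

5


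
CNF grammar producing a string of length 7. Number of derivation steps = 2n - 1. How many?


Chomsky Normal Form derivation:
String length n = 7
Each step either:
  - Splits a nonterminal into two (n-1 such steps)
  - Converts a nonterminal to terminal (n such steps)
Total = (n-1) + n = 2n - 1
= 2(7) - 1
= 14 - 1
= 13

13


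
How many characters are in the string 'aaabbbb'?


String: 'aaabbbb'
Counting characters:
  'a' appears 3 time(s)
  'b' appears 4 time(s)
Total length = 3 + 4 = 7

7


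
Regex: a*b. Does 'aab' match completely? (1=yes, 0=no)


Pattern: a*b
String: 'aab'
Pattern requires: zero or more 'a's followed by exactly one 'b'
Found 2 leading 'a's
Remaining: 'b'
Remaining is exactly 'b' -> match
Result: 1

1


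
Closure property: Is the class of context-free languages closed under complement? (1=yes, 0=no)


CFL closure properties:
  Closed under: union, concatenation, Kleene star
  NOT closed under: intersection, complement
Operation 'complement' is in not-closed list -> No (not closed)

0


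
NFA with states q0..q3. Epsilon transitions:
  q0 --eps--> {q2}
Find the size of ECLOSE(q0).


Starting from q0
Initialize closure = {q0}
Follow epsilon from q0 -> add q2
Final closure: {q0, q2}
Size = 2

2


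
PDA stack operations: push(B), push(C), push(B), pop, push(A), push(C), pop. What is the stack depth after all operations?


Tracing stack operations:
  push(B) -> stack = [B], depth=1
  push(C) -> stack = [B,C], depth=2
  push(B) -> stack = [B,C,B], depth=3
  pop -> removed B, stack = [B,C], depth=2
  push(A) -> stack = [B,C,A], depth=3
  push(C) -> stack = [B,C,A,C], depth=4
  pop -> removed C, stack = [B,C,A], depth=3
Final depth = 3

3


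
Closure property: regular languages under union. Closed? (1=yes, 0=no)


Regular languages are closed under:
- Union (DFA product construction)
- Intersection (DFA product construction)
- Complement (swap accept/reject states)
- Concatenation (NFA construction)
- Kleene star (NFA construction)
union is in this list
Therefore: closed

1


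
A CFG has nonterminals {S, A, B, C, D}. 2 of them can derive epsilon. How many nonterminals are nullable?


Nonterminals: {S, A, B, C, D}
A nonterminal is nullable if it can derive epsilon
Counting nullable nonterminals: 2
Total nullable = 2

2


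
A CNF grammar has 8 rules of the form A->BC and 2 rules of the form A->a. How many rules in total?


CNF allows two rule forms:
  A -> BC (binary): 8 rules
  A -> a (terminal): 2 rules
Total = 8 + 2 = 10

10


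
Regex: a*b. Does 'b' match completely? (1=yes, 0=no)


Pattern: a*b
String: 'b'
Pattern requires: zero or more 'a's followed by exactly one 'b'
Found 0 leading 'a's
Remaining: 'b'
Remaining is exactly 'b' -> match
Result: 1

1


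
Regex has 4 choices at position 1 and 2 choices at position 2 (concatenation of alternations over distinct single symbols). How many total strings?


First group: 4 alternatives
Second group: 2 alternatives
Concatenation: each choice from group 1 pairs with each from group 2
Total = 4 x 2 = 8

8


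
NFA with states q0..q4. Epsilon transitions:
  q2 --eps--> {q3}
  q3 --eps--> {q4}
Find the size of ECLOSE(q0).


Starting from q0
Initialize closure = {q0}
q0 has no outgoing epsilon transitions -> nothing to add
Final closure: {q0}
Size = 1

1


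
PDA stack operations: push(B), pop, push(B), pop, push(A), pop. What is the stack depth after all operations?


Tracing stack operations:
  push(B) -> stack = [B], depth=1
  pop -> removed B, stack = [], depth=0
  push(B) -> stack = [B], depth=1
  pop -> removed B, stack = [], depth=0
  push(A) -> stack = [A], depth=1
  pop -> removed A, stack = [], depth=0
Final depth = 0

0


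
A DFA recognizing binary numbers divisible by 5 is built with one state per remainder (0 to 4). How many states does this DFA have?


Divisibility by 5 is tracked via the remainder mod 5: 0, 1, ..., 4
The construction assigns one state to each remainder
Number of remainders = 5

5


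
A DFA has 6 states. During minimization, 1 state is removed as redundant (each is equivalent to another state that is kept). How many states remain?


Original DFA: 6 states
Redundant states removed: 1
Minimized states = original - removed
= 6 - 1
= 5

5


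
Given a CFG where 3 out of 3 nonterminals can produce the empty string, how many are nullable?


Nonterminals: {S, A, B}
A nonterminal is nullable if it can derive epsilon
Counting nullable nonterminals: 3
Total nullable = 3

3


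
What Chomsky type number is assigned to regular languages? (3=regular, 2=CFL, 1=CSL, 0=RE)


Chomsky hierarchy levels:
  Type 3: Regular (DFA/NFA/regex)
  Type 2: Context-free (PDA)
  Type 1: Context-sensitive
  Type 0: Recursively enumerable (TM)
'regular' corresponds to Type 3

3


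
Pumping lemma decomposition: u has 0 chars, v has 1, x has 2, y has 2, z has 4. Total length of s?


|s| = |u| + |v| + |x| + |y| + |z|
= 0 + 1 + 2 + 2 + 4
= 1 + 2 + 6
= 3 + 6
= 9

9


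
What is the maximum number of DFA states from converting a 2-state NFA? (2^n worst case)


NFA has 2 states
Subset construction: each DFA state = subset of NFA states
Maximum subsets = 2^2
2^2 = 4

4


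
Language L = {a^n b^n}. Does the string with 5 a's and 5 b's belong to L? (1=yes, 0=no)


Language requires equal numbers of a's and b's
PDA pushes for each 'a', pops for each 'b'
Number of a's = 5
Number of b's = 5
5 == 5 -> Accept

1


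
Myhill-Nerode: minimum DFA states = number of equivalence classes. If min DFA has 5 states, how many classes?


Myhill-Nerode theorem:
Number of equivalence classes = number of states in minimal DFA
Minimal DFA states = 5
Therefore equivalence classes = 5

5


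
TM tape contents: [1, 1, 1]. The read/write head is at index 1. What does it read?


Tape: [1, 1, 1]
Positions: 0 1 2
Values:    1 1 1
Head at position 1
tape[1] = 1

1


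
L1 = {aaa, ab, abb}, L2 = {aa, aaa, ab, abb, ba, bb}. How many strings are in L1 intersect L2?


L1 = {aaa, ab, abb}
L2 = {aa, aaa, ab, abb, ba, bb}
Checking each string in L1 against L2:
  'aaa': in L2? Yes
  'ab': in L2? Yes
  'abb': in L2? Yes
Intersection = {aaa, ab, abb}
|L1 ∩ L2| = 3

3


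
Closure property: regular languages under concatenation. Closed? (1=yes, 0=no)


Regular languages are closed under:
- Union (DFA product construction)
- Intersection (DFA product construction)
- Complement (swap accept/reject states)
- Concatenation (NFA construction)
- Kleene star (NFA construction)
concatenation is in this list
Therefore: closed

1


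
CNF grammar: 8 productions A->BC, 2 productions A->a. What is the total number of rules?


CNF allows two rule forms:
  A -> BC (binary): 8 rules
  A -> a (terminal): 2 rules
Total = 8 + 2 = 10

10


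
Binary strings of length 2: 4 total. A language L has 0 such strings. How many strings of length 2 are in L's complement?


Alphabet: {0,1}
String length: 2
Total strings of length 2 = 2^2 = 4
Strings in L = 0
Complement = total - |L|
= 4 - 0
= 4

4


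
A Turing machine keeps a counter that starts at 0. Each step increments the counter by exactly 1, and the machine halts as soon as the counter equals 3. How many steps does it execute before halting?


Counter starts at 0. Counting sequence:
  Step 1: counter = 1
  Step 2: counter = 2
  Step 3: counter = 3
Counter reached 3 -> halt
Total steps = 3

3


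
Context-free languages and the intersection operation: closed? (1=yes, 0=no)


CFL closure properties:
  Closed under: union, concatenation, Kleene star
  NOT closed under: intersection, complement
Operation 'intersection' is in not-closed list -> No (not closed)

0


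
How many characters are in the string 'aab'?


String: 'aab'
Counting characters:
  'a' appears 2 time(s)
  'b' appears 1 time(s)
Total length = 2 + 1 = 3

3


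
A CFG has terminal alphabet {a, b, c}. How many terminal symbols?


Terminal symbols: a, b, c
Counting each: a (#1), b (#2), c (#3)
Total = 3

3


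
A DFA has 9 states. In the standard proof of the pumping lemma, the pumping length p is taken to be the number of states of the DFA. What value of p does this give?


Pumping lemma for regular languages (standard proof):
Take p = |Q|, the number of DFA states.
Any string of length >= |Q| passes through |Q|+1 states while reading its first |Q| symbols,
so by pigeonhole some state repeats, giving the loop that can be pumped.
Here |Q| = 9
Therefore the proof uses p = 9

9


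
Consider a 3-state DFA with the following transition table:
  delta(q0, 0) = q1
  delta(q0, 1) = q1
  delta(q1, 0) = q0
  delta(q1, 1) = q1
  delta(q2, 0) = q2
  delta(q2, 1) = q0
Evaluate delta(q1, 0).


Looking up transition function:
delta(q1, 0) in the table
Row: q1, Column: 0
Result: q0

q0


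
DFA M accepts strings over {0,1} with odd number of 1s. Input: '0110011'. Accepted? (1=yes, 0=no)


DFA has 2 states: q_even (start, accept=no) and q_odd
Processing string '0110011' character by character:
  Position 0: read '0', 1-count=0 -> q_even (no change)
  Position 1: read '1', 1-count=1 -> q_odd
  Position 2: read '1', 1-count=2 -> q_even
  Position 3: read '0', 1-count=2 -> q_even (no change)
  Position 4: read '0', 1-count=2 -> q_even (no change)
  Position 5: read '1', 1-count=3 -> q_odd
  Position 6: read '1', 1-count=4 -> q_even
Final state: q_even, total 1s = 4 (even); the DFA requires an odd count -> reject

0


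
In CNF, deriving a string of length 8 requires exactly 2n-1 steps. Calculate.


Chomsky Normal Form derivation:
String length n = 8
Each step either:
  - Splits a nonterminal into two (n-1 such steps)
  - Converts a nonterminal to terminal (n such steps)
Total = (n-1) + n = 2n - 1
= 2(8) - 1
= 16 - 1
= 15

15


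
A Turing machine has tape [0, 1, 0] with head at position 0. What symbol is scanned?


Tape: [0, 1, 0]
Positions: 0 1 2
Values:    0 1 0
Head at position 0
tape[0] = 0

0


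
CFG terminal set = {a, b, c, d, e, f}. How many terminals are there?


Terminal symbols: a, b, c, d, e, f
Counting each: a (#1), b (#2), c (#3), d (#4), e (#5), f (#6)
Total = 6

6


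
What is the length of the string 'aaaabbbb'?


String: 'aaaabbbb'
Counting characters:
  'a' appears 4 time(s)
  'b' appears 4 time(s)
Total length = 4 + 4 = 8

8


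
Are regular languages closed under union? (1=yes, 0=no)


Regular languages are closed under:
- Union (DFA product construction)
- Intersection (DFA product construction)
- Complement (swap accept/reject states)
- Concatenation (NFA construction)
- Kleene star (NFA construction)
union is in this list
Therefore: closed

1


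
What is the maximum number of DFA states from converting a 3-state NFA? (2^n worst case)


NFA has 3 states
Subset construction: each DFA state = subset of NFA states
Maximum subsets = 2^3
2^3 = 8

8


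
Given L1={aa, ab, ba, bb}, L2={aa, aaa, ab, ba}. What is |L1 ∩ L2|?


L1 = {aa, ab, ba, bb}
L2 = {aa, aaa, ab, ba}
Checking each string in L1 against L2:
  'aa': in L2? Yes
  'ab': in L2? Yes
  'ba': in L2? Yes
  'bb': in L2? No
Intersection = {aa, ab, ba}
|L1 ∩ L2| = 3

3


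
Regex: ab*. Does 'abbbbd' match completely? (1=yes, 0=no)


Pattern: ab*
String: 'abbbbd'
Pattern requires: exactly one 'a' followed by zero or more 'b's
First char is 'a' -> OK
Rest 'bbbbd': all b's? No
Result: 0

0


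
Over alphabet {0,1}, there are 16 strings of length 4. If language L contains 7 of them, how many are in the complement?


Alphabet: {0,1}
String length: 4
Total strings of length 4 = 2^4 = 16
Strings in L = 7
Complement = total - |L|
= 16 - 7
= 9

9


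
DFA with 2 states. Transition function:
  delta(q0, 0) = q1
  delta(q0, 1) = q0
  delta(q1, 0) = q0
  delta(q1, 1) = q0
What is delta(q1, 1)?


Looking up transition function:
delta(q1, 1) in the table
Row: q1, Column: 1
Result: q0

q0


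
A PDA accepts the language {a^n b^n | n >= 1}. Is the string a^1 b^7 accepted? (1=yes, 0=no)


Language requires equal numbers of a's and b's
PDA pushes for each 'a', pops for each 'b'
Number of a's = 1
Number of b's = 7
1 != 7 -> Reject

0


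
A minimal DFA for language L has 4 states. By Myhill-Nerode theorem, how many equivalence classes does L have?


Myhill-Nerode theorem:
Number of equivalence classes = number of states in minimal DFA
Minimal DFA states = 4
Therefore equivalence classes = 4

4


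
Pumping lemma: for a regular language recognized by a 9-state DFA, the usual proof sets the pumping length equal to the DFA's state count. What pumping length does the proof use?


Pumping lemma for regular languages (standard proof):
Take p = |Q|, the number of DFA states.
Any string of length >= |Q| passes through |Q|+1 states while reading its first |Q| symbols,
so by pigeonhole some state repeats, giving the loop that can be pumped.
Here |Q| = 9
Therefore the proof uses p = 9

9


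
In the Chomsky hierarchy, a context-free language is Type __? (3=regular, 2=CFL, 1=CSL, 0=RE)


Chomsky hierarchy levels:
  Type 3: Regular (DFA/NFA/regex)
  Type 2: Context-free (PDA)
  Type 1: Context-sensitive
  Type 0: Recursively enumerable (TM)
'context-free' corresponds to Type 2

2


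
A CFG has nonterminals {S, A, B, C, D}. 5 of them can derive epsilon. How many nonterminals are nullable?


Nonterminals: {S, A, B, C, D}
A nonterminal is nullable if it can derive epsilon
Counting nullable nonterminals: 5
Total nullable = 5

5


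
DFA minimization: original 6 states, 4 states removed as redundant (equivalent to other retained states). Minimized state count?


Original DFA: 6 states
Redundant states removed: 4
Minimized states = original - removed
= 6 - 4
= 2

2


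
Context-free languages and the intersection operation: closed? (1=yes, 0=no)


CFL closure properties:
  Closed under: union, concatenation, Kleene star
  NOT closed under: intersection, complement
Operation 'intersection' is in not-closed list -> No (not closed)

0


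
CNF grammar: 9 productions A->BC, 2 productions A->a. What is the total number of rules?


CNF allows two rule forms:
  A -> BC (binary): 9 rules
  A -> a (terminal): 2 rules
Total = 9 + 2 = 11

11


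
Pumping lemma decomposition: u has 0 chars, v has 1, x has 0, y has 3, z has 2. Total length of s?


|s| = |u| + |v| + |x| + |y| + |z|
= 0 + 1 + 0 + 3 + 2
= 1 + 0 + 5
= 1 + 5
= 6

6


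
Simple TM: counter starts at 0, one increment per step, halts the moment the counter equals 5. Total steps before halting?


Counter starts at 0. Counting sequence:
  Step 1: counter = 1
  Step 2: counter = 2
  Step 3: counter = 3
  Step 4: counter = 4
  Step 5: counter = 5
Counter reached 5 -> halt
Total steps = 5

5


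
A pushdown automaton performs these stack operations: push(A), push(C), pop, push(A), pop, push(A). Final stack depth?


Tracing stack operations:
  push(A) -> stack = [A], depth=1
  push(C) -> stack = [A,C], depth=2
  pop -> removed C, stack = [A], depth=1
  push(A) -> stack = [A,A], depth=2
  pop -> removed A, stack = [A], depth=1
  push(A) -> stack = [A,A], depth=2
Final depth = 2

2


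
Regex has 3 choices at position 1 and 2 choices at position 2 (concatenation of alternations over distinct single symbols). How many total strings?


First group: 3 alternatives
Second group: 2 alternatives
Concatenation: each choice from group 1 pairs with each from group 2
Total = 3 x 2 = 6

6


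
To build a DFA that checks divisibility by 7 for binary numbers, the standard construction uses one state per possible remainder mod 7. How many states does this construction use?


Divisibility by 7 is tracked via the remainder mod 7: 0, 1, ..., 6
The construction assigns one state to each remainder
Number of remainders = 7

7


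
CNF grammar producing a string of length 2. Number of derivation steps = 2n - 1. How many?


Chomsky Normal Form derivation:
String length n = 2
Each step either:
  - Splits a nonterminal into two (n-1 such steps)
  - Converts a nonterminal to terminal (n such steps)
Total = (n-1) + n = 2n - 1
= 2(2) - 1
= 4 - 1
= 3

3


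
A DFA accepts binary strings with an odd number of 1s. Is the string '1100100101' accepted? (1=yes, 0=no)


DFA has 2 states: q_even (start, accept=no) and q_odd
Processing string '1100100101' character by character:
  Position 0: read '1', 1-count=1 -> q_odd
  Position 1: read '1', 1-count=2 -> q_even
  Position 2: read '0', 1-count=2 -> q_even (no change)
  Position 3: read '0', 1-count=2 -> q_even (no change)
  Position 4: read '1', 1-count=3 -> q_odd
  Position 5: read '0', 1-count=3 -> q_odd (no change)
  Position 6: read '0', 1-count=3 -> q_odd (no change)
  Position 7: read '1', 1-count=4 -> q_even
  Position 8: read '0', 1-count=4 -> q_even (no change)
  Position 9: read '1', 1-count=5 -> q_odd
Final state: q_odd, total 1s = 5 (odd); the DFA requires an odd count -> accept

1


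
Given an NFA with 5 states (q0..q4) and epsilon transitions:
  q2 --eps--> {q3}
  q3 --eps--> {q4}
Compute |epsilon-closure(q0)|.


Starting from q0
Initialize closure = {q0}
q0 has no outgoing epsilon transitions -> nothing to add
Final closure: {q0}
Size = 1

1


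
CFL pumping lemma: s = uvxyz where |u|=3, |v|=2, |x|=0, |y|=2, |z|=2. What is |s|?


|s| = |u| + |v| + |x| + |y| + |z|
= 3 + 2 + 0 + 2 + 2
= 5 + 0 + 4
= 5 + 4
= 9

9


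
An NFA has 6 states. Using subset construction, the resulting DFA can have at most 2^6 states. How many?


NFA has 6 states
Subset construction: each DFA state = subset of NFA states
Maximum subsets = 2^6
2^6 = 64

64


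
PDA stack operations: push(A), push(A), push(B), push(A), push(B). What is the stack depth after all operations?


Tracing stack operations:
  push(A) -> stack = [A], depth=1
  push(A) -> stack = [A,A], depth=2
  push(B) -> stack = [A,A,B], depth=3
  push(A) -> stack = [A,A,B,A], depth=4
  push(B) -> stack = [A,A,B,A,B], depth=5
Final depth = 5

5


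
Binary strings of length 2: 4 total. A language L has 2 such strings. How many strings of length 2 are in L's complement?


Alphabet: {0,1}
String length: 2
Total strings of length 2 = 2^2 = 4
Strings in L = 2
Complement = total - |L|
= 4 - 2
= 2

2


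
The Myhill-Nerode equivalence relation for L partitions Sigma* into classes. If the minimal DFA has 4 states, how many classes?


Myhill-Nerode theorem:
Number of equivalence classes = number of states in minimal DFA
Minimal DFA states = 4
Therefore equivalence classes = 4

4


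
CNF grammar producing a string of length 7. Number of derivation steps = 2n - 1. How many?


Chomsky Normal Form derivation:
String length n = 7
Each step either:
  - Splits a nonterminal into two (n-1 such steps)
  - Converts a nonterminal to terminal (n such steps)
Total = (n-1) + n = 2n - 1
= 2(7) - 1
= 14 - 1
= 13

13


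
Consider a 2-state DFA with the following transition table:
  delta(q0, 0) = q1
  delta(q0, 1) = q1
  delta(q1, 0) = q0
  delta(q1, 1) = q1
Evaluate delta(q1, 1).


Looking up transition function:
delta(q1, 1) in the table
Row: q1, Column: 1
Result: q1

q1


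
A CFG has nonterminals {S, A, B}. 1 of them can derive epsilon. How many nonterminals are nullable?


Nonterminals: {S, A, B}
A nonterminal is nullable if it can derive epsilon
Counting nullable nonterminals: 1
Total nullable = 1

1


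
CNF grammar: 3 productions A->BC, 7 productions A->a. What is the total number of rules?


CNF allows two rule forms:
  A -> BC (binary): 3 rules
  A -> a (terminal): 7 rules
Total = 3 + 7 = 10

10


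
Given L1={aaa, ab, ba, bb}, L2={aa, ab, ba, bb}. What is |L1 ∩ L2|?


L1 = {aaa, ab, ba, bb}
L2 = {aa, ab, ba, bb}
Checking each string in L1 against L2:
  'aaa': in L2? No
  'ab': in L2? Yes
  'ba': in L2? Yes
  'bb': in L2? Yes
Intersection = {ab, ba, bb}
|L1 ∩ L2| = 3

3


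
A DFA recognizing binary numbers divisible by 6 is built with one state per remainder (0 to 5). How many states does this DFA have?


Divisibility by 6 is tracked via the remainder mod 6: 0, 1, ..., 5
The construction assigns one state to each remainder
Number of remainders = 6

6
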